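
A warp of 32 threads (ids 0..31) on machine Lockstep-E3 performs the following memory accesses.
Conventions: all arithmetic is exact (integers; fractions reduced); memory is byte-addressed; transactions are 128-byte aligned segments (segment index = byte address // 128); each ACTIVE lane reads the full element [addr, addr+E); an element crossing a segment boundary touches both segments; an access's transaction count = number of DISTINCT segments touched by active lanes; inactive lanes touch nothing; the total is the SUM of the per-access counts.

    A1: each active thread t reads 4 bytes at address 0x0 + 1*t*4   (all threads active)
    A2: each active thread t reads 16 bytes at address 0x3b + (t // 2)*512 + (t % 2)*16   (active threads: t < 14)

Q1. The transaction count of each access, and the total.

A1: 1 transaction
A2: 7 transactions

Answer: 1,7; total 8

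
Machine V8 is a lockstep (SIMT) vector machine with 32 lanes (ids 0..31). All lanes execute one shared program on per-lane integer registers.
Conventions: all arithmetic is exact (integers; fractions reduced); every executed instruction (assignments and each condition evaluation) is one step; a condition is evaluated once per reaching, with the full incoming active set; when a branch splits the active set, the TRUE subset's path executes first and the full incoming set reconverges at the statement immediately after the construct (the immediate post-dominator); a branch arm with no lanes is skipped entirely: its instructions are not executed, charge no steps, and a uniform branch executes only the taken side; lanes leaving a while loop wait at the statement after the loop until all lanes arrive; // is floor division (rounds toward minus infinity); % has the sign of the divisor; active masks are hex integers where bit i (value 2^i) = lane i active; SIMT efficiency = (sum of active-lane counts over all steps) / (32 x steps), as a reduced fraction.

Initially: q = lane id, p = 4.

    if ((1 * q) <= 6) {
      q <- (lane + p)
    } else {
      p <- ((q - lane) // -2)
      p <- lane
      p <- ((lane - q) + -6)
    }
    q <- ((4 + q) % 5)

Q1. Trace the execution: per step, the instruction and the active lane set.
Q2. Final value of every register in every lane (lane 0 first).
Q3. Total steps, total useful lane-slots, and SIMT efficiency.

step 0: eval ((1 * q) <= 6)          0xffffffff
step 1: q <- (lane + p)              0x0000007f
step 2: p <- ((q - lane) // -2)      0xffffff80
step 3: p <- lane                    0xffffff80
step 4: p <- ((lane - q) + -6)       0xffffff80
step 5: q <- ((4 + q) % 5)           0xffffffff

Answer: 6 steps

q: 3,4,0,1,2,3,4,1,2,3,4,0,1,2,3,4,0,1,2,3,4,0,1,2,3,4,0,1,2,3,4,0
p: 4,4,4,4,4,4,4,-6,-6,-6,-6,-6,-6,-6,-6,-6,-6,-6,-6,-6,-6,-6,-6,-6,-6,-6,-6,-6,-6,-6,-6,-6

steps = 6; useful = 146; efficiency = 146/192 = 73/96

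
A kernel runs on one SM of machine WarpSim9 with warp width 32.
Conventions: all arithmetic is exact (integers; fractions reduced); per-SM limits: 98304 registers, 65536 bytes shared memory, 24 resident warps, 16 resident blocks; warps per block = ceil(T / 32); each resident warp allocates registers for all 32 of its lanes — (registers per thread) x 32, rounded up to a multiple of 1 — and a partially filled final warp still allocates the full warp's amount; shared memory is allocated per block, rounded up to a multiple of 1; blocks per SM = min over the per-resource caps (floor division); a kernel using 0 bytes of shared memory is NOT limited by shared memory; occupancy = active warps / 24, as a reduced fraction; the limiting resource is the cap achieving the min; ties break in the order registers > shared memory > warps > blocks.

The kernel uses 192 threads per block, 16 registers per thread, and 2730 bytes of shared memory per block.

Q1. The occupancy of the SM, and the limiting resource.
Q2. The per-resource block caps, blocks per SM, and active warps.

Answer: occupancy 1, limited by warps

registers: 32 blocks
shared memory: 24 blocks
warps: 4 blocks
blocks: 16 blocks

Answer: 4 blocks, 24 active warps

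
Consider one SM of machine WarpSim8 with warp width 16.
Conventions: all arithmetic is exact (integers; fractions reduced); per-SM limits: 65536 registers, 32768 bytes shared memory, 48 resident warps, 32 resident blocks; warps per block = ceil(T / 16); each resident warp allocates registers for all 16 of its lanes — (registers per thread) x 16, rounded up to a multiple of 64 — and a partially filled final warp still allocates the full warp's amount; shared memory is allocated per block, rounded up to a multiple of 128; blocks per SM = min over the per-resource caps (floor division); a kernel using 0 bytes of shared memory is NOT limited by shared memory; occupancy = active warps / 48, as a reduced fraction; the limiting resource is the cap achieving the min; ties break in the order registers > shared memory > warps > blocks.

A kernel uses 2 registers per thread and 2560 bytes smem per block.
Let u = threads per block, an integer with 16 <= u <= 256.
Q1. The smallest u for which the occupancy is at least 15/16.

Answer: u = 49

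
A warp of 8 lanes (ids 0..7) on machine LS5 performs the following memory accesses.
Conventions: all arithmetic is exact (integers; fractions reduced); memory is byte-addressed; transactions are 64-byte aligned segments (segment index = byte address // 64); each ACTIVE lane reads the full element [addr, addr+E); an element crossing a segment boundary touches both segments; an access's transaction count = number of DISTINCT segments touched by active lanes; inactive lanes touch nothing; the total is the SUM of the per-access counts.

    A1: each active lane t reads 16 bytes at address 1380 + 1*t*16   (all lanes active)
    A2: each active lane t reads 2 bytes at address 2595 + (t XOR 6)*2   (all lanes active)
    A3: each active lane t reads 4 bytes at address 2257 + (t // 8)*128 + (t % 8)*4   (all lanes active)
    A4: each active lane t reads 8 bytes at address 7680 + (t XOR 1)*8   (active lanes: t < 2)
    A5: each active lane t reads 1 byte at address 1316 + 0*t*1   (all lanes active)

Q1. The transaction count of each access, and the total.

A1: 3 transactions
A2: 1 transaction
A3: 1 transaction
A4: 1 transaction
A5: 1 transaction

Answer: 3,1,1,1,1; total 7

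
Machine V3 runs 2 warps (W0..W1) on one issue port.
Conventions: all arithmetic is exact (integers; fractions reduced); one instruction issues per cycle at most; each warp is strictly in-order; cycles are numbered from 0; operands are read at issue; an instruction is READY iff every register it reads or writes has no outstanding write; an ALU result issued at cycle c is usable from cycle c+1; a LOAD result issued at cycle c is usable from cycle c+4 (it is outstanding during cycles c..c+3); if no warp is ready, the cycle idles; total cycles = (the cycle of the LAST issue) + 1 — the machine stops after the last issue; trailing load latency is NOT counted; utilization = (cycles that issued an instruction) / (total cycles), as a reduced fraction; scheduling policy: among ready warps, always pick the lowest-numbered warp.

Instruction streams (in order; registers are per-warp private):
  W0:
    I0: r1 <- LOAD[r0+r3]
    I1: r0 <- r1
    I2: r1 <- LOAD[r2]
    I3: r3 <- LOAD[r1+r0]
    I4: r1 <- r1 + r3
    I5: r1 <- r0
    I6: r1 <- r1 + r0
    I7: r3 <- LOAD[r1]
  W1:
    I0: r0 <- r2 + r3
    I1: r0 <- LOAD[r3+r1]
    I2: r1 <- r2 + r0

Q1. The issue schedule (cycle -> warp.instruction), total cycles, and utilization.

cycle 0: W0.I0
cycle 1: W1.I0
cycle 2: W1.I1
cycle 3: idle
cycle 4: W0.I1
cycle 5: W0.I2
cycle 6: W1.I2
cycle 7: idle
cycle 8: idle
cycle 9: W0.I3
cycle 10: idle
cycle 11: idle
cycle 12: idle
cycle 13: W0.I4
cycle 14: W0.I5
cycle 15: W0.I6
cycle 16: W0.I7

Answer: 17 cycles, utilization 11/17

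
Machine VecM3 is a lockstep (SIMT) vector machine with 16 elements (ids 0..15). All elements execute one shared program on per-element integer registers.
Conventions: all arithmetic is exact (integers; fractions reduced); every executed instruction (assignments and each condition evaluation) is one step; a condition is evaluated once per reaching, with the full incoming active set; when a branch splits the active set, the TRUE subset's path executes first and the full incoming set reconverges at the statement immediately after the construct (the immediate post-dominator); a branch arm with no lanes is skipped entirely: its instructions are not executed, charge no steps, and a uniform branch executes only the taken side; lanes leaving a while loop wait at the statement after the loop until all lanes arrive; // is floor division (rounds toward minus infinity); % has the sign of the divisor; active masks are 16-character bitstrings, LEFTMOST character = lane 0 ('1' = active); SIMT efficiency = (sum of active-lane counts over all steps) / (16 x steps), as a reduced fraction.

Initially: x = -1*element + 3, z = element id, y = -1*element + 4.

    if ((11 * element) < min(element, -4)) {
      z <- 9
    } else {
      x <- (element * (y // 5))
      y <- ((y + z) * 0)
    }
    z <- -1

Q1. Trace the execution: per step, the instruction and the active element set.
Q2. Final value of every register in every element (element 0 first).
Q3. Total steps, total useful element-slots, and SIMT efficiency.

step 0: eval ((11 * element) < min(element, -4)) 1111111111111111
step 1: x <- (element * (y // 5))    1111111111111111
step 2: y <- ((y + z) * 0)           1111111111111111
step 3: z <- -1                      1111111111111111

Answer: 4 steps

x: 0,0,0,0,0,-5,-6,-7,-8,-9,-20,-22,-24,-26,-28,-45
z: -1,-1,-1,-1,-1,-1,-1,-1,-1,-1,-1,-1,-1,-1,-1,-1
y: 0,0,0,0,0,0,0,0,0,0,0,0,0,0,0,0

steps = 4; useful = 64; efficiency = 64/64 = 1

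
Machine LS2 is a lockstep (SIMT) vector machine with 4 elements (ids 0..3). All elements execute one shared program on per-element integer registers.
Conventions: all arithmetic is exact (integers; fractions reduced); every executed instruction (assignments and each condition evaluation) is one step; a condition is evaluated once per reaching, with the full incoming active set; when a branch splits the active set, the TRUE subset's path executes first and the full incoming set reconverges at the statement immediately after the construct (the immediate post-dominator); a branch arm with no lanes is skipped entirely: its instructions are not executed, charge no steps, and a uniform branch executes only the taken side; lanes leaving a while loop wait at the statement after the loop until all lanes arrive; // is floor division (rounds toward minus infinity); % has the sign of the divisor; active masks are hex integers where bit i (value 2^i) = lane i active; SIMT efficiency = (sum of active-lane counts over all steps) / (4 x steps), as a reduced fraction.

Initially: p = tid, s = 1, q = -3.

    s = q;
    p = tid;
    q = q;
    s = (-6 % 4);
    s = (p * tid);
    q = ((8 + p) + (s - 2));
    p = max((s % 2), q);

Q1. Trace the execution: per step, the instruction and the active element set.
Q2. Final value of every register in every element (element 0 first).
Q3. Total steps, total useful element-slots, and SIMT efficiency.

step 0: s <- q                       0xf
step 1: p <- tid                     0xf
step 2: q <- q                       0xf
step 3: s <- (-6 % 4)                0xf
step 4: s <- (p * tid)               0xf
step 5: q <- ((8 + p) + (s - 2))     0xf
step 6: p <- max((s % 2), q)         0xf

Answer: 7 steps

p: 6,8,12,18
s: 0,1,4,9
q: 6,8,12,18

steps = 7; useful = 28; efficiency = 28/28 = 1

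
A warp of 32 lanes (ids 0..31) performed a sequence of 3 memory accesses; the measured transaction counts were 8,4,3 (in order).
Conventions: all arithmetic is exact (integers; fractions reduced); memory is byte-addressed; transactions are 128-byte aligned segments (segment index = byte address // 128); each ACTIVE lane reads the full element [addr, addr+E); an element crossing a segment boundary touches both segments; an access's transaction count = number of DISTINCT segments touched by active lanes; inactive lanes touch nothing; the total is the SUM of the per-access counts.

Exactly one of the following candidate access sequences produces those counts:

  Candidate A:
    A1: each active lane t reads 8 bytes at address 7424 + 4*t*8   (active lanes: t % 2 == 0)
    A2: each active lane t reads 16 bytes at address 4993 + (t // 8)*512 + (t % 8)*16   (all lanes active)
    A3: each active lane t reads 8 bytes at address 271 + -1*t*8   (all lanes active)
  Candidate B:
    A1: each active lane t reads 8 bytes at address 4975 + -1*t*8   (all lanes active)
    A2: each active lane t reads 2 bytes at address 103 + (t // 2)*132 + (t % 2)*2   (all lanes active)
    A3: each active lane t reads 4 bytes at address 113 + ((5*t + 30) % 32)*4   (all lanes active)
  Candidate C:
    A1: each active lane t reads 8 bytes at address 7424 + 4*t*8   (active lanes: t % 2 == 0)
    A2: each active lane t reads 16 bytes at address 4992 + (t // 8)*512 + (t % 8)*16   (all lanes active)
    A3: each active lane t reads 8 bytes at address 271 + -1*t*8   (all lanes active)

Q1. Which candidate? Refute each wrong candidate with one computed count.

A: A2 gives 8 transactions, not 4
B: A1 gives 3 transactions, not 8
C: all counts match (8,4,3)

Answer: C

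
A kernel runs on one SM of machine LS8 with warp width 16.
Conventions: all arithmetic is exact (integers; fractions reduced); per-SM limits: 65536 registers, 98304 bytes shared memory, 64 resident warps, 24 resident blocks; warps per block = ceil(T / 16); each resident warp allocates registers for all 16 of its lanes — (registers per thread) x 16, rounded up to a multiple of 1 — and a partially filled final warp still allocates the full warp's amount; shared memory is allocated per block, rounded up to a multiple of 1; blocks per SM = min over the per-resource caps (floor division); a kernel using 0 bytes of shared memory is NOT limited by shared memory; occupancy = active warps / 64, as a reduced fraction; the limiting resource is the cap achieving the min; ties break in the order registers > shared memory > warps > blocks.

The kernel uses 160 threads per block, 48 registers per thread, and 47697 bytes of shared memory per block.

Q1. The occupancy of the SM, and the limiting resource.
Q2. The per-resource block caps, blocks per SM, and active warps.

Answer: occupancy 5/16, limited by shared memory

registers: 8 blocks
shared memory: 2 blocks
warps: 6 blocks
blocks: 24 blocks

Answer: 2 blocks, 20 active warps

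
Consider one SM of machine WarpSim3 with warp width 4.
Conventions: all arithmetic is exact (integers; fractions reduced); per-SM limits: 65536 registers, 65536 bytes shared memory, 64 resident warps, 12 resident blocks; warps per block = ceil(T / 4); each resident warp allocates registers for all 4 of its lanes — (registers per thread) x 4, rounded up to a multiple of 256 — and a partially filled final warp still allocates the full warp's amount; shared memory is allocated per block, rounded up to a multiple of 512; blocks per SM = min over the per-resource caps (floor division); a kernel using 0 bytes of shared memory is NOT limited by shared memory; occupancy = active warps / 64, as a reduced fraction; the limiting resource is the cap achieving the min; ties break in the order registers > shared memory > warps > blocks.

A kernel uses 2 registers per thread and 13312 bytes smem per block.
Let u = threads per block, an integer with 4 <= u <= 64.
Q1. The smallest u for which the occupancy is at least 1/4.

Answer: u = 13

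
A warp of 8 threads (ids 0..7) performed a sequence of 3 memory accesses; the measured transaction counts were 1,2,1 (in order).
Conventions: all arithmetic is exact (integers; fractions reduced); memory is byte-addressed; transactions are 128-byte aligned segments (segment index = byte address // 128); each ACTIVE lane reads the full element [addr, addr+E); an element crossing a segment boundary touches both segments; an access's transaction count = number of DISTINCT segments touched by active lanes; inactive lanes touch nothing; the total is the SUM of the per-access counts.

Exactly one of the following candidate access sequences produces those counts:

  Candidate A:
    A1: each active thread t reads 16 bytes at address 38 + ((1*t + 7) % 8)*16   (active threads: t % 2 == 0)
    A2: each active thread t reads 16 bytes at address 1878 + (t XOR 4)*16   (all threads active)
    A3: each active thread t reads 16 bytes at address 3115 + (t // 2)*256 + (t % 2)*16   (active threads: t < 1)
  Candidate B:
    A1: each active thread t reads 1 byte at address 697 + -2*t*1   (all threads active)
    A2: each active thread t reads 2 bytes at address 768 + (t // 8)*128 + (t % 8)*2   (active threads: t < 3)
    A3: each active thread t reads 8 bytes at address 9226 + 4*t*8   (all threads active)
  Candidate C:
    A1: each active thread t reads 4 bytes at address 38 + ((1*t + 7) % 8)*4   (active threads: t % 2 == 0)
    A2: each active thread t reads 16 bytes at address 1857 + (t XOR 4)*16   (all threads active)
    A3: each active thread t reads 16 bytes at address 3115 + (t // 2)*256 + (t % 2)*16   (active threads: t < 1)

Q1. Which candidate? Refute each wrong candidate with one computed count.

A: A1 gives 2 transactions, not 1
B: A2 gives 1 transaction, not 2
C: all counts match (1,2,1)

Answer: C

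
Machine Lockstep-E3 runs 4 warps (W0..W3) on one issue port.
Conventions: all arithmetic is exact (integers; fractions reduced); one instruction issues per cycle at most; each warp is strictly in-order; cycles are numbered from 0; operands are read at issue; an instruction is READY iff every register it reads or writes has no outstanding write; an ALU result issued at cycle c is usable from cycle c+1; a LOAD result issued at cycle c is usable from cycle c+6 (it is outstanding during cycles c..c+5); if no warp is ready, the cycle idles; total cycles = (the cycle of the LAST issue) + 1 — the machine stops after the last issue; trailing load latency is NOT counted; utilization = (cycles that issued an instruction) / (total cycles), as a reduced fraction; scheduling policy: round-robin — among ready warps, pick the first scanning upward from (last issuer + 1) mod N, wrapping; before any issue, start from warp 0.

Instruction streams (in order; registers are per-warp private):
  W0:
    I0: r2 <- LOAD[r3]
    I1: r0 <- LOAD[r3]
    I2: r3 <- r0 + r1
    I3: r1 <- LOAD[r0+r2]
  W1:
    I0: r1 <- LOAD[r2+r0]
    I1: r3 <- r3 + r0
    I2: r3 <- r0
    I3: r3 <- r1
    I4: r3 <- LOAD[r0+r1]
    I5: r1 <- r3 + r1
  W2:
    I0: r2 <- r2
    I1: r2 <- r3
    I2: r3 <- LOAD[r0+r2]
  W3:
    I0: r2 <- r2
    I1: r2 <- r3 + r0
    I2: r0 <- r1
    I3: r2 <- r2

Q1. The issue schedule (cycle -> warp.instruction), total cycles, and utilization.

cycle 0: W0.I0
cycle 1: W1.I0
cycle 2: W2.I0
cycle 3: W3.I0
cycle 4: W0.I1
cycle 5: W1.I1
cycle 6: W2.I1
cycle 7: W3.I1
cycle 8: W1.I2
cycle 9: W2.I2
cycle 10: W3.I2
cycle 11: W0.I2
cycle 12: W1.I3
cycle 13: W3.I3
cycle 14: W0.I3
cycle 15: W1.I4
cycle 16: idle
cycle 17: idle
cycle 18: idle
cycle 19: idle
cycle 20: idle
cycle 21: W1.I5

Answer: 22 cycles, utilization 17/22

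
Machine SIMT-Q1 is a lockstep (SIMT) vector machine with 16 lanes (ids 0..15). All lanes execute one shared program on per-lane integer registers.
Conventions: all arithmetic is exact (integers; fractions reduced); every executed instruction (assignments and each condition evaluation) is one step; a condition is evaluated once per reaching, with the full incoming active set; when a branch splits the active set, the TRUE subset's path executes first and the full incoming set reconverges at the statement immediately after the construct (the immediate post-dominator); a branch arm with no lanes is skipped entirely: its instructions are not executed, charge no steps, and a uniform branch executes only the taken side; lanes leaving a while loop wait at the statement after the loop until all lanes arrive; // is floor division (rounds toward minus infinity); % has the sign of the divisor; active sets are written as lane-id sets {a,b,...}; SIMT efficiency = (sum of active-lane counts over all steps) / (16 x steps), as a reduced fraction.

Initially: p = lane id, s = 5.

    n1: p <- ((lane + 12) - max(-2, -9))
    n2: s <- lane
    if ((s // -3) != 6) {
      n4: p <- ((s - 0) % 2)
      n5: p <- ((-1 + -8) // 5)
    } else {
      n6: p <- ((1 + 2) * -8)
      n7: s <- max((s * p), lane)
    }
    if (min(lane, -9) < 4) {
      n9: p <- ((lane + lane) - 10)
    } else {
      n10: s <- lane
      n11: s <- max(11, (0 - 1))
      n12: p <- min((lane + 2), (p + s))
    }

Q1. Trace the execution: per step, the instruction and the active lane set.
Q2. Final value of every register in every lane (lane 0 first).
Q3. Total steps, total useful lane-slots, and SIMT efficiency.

step 0: p <- ((lane + 12) - max(-2, -9)) {0,1,2,3,4,5,6,7,8,9,10,11,12,13,14,15}
step 1: s <- lane                    {0,1,2,3,4,5,6,7,8,9,10,11,12,13,14,15}
step 2: eval ((s // -3) != 6)        {0,1,2,3,4,5,6,7,8,9,10,11,12,13,14,15}
step 3: p <- ((s - 0) % 2)           {0,1,2,3,4,5,6,7,8,9,10,11,12,13,14,15}
step 4: p <- ((-1 + -8) // 5)        {0,1,2,3,4,5,6,7,8,9,10,11,12,13,14,15}
step 5: eval (min(lane, -9) < 4)     {0,1,2,3,4,5,6,7,8,9,10,11,12,13,14,15}
step 6: p <- ((lane + lane) - 10)    {0,1,2,3,4,5,6,7,8,9,10,11,12,13,14,15}

Answer: 7 steps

p: -10,-8,-6,-4,-2,0,2,4,6,8,10,12,14,16,18,20
s: 0,1,2,3,4,5,6,7,8,9,10,11,12,13,14,15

steps = 7; useful = 112; efficiency = 112/112 = 1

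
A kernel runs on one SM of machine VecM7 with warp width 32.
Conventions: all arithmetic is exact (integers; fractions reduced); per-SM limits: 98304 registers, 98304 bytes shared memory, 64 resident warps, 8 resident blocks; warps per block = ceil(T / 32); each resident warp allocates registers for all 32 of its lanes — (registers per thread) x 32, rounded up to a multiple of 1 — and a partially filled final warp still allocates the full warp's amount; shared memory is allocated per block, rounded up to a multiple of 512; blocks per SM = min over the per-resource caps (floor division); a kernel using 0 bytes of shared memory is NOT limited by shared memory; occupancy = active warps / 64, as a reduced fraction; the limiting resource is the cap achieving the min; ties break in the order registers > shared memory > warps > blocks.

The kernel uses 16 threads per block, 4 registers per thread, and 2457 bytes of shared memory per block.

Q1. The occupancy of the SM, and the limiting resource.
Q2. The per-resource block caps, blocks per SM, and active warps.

Answer: occupancy 1/8, limited by blocks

registers: 768 blocks
shared memory: 38 blocks
warps: 64 blocks
blocks: 8 blocks

Answer: 8 blocks, 8 active warps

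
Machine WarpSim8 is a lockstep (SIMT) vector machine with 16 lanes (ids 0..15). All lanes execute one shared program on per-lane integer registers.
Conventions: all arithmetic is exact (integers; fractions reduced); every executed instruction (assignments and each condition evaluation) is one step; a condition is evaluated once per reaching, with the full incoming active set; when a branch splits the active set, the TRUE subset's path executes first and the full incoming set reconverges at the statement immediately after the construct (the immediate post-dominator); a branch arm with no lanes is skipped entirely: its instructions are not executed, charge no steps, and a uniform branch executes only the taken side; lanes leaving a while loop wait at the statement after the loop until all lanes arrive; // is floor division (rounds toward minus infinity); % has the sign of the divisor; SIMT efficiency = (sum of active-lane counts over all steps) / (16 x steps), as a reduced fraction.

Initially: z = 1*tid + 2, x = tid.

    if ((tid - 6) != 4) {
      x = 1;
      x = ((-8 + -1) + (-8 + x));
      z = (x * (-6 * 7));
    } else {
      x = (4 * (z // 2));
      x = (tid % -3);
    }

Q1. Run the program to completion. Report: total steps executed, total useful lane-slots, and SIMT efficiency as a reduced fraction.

Answer: 6 steps, 63 useful, 21/32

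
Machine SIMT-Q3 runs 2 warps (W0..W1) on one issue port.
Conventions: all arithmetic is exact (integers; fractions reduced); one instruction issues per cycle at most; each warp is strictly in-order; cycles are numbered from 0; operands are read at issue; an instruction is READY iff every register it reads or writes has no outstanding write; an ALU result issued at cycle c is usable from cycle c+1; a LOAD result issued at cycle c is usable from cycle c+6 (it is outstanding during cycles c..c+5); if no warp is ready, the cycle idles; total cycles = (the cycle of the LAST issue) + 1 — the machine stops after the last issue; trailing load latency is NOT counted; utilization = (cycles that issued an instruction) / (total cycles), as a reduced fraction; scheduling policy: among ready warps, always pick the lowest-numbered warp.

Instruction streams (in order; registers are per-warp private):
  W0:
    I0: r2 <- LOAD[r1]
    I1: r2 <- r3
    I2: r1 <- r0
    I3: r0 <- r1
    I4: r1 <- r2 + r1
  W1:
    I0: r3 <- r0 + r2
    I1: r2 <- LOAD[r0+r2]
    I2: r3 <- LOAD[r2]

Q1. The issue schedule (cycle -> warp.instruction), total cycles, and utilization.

cycle 0: W0.I0
cycle 1: W1.I0
cycle 2: W1.I1
cycle 3: idle
cycle 4: idle
cycle 5: idle
cycle 6: W0.I1
cycle 7: W0.I2
cycle 8: W0.I3
cycle 9: W0.I4
cycle 10: W1.I2

Answer: 11 cycles, utilization 8/11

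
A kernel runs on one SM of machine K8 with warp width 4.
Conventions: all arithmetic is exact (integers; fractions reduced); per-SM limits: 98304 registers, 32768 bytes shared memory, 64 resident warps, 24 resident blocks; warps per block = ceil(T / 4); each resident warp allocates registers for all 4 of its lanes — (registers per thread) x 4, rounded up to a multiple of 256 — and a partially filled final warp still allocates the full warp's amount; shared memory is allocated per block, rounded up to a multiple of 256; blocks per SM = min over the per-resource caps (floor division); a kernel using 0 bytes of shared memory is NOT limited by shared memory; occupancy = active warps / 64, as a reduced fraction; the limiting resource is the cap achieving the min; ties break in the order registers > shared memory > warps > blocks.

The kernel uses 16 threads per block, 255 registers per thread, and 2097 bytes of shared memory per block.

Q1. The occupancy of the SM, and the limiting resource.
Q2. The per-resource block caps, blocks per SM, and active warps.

Answer: occupancy 7/8, limited by shared memory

registers: 24 blocks
shared memory: 14 blocks
warps: 16 blocks
blocks: 24 blocks

Answer: 14 blocks, 56 active warps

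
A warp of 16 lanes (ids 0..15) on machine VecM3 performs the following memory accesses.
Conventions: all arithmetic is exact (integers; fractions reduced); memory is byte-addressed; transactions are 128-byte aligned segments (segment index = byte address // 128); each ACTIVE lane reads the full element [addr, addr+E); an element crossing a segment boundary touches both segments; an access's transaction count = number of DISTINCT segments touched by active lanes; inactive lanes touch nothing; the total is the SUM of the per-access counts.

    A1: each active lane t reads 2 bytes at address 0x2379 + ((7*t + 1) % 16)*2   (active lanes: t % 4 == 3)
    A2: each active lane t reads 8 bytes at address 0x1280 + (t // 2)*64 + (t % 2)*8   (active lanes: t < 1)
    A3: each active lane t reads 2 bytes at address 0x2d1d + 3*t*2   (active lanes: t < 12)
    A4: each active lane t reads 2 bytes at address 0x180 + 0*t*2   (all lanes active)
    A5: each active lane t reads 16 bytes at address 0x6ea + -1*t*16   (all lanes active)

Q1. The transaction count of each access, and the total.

A1: 2 transactions
A2: 1 transaction
A3: 1 transaction
A4: 1 transaction
A5: 3 transactions

Answer: 2,1,1,1,3; total 8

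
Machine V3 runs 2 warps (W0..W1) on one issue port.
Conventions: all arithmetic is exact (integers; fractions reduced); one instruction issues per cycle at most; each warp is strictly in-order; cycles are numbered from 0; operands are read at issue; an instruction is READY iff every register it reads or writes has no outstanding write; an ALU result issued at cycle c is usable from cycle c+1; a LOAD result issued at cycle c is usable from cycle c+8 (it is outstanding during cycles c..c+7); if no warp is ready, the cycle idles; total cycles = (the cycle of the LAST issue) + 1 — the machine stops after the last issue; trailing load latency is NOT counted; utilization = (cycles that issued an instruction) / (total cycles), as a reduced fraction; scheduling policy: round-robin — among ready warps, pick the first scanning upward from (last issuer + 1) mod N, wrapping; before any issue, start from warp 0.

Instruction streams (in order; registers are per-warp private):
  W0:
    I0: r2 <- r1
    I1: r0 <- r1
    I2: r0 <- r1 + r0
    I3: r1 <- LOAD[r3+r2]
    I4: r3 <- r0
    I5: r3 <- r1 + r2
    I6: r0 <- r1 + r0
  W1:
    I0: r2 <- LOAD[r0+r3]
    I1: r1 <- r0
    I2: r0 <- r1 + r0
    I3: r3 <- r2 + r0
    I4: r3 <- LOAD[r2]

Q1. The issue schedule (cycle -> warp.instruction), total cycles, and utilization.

cycle 0: W0.I0
cycle 1: W1.I0
cycle 2: W0.I1
cycle 3: W1.I1
cycle 4: W0.I2
cycle 5: W1.I2
cycle 6: W0.I3
cycle 7: W0.I4
cycle 8: idle
cycle 9: W1.I3
cycle 10: W1.I4
cycle 11: idle
cycle 12: idle
cycle 13: idle
cycle 14: W0.I5
cycle 15: W0.I6

Answer: 16 cycles, utilization 3/4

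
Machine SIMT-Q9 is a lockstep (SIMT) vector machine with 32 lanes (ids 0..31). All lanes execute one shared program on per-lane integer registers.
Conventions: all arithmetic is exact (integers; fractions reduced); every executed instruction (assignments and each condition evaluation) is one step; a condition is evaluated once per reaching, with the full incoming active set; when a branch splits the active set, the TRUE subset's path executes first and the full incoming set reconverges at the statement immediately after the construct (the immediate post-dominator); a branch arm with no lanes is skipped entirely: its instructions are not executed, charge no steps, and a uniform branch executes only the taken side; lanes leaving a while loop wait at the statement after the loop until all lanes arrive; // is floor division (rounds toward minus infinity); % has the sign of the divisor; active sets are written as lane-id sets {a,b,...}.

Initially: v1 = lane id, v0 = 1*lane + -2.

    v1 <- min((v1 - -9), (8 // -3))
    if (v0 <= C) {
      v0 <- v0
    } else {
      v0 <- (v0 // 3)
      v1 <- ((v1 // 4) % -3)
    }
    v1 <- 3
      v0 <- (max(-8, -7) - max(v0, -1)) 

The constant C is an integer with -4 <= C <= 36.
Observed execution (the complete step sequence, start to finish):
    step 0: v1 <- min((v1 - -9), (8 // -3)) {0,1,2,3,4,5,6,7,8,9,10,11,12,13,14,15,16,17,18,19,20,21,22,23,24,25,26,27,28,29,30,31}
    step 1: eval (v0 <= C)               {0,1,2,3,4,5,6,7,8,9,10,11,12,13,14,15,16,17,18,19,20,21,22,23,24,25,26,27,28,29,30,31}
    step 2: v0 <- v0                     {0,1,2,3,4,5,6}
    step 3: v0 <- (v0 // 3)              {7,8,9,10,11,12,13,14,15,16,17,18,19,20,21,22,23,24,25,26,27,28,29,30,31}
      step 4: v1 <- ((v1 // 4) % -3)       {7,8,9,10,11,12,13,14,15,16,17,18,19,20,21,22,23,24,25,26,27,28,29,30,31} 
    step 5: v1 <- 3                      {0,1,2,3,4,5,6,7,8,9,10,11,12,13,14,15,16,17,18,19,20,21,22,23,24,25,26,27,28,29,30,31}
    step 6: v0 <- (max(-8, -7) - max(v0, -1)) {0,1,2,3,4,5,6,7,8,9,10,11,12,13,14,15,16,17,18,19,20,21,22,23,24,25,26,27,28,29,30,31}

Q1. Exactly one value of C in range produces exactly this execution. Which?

Answer: C = 4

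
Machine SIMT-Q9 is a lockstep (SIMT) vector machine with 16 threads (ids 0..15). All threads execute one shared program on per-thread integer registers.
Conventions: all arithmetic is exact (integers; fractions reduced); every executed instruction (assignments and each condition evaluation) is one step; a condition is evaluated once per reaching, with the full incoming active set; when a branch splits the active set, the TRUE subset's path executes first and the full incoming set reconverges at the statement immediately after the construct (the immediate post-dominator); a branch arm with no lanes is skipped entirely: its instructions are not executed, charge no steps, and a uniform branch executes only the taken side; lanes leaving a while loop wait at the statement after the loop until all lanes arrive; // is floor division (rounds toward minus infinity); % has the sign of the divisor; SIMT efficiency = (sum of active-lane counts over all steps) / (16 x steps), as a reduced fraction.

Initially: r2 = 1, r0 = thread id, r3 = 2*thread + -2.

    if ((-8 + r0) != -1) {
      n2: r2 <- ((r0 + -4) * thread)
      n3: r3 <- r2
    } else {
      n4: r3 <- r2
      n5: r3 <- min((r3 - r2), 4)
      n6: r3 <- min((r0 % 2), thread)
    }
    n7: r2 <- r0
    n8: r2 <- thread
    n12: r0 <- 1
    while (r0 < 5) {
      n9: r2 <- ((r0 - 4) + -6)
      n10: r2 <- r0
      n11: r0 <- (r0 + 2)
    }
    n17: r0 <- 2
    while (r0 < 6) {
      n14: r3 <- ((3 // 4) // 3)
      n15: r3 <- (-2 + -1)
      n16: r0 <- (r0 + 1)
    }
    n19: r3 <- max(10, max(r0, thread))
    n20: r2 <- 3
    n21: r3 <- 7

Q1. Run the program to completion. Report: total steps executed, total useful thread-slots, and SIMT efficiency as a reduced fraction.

Answer: 39 steps, 577 useful, 577/624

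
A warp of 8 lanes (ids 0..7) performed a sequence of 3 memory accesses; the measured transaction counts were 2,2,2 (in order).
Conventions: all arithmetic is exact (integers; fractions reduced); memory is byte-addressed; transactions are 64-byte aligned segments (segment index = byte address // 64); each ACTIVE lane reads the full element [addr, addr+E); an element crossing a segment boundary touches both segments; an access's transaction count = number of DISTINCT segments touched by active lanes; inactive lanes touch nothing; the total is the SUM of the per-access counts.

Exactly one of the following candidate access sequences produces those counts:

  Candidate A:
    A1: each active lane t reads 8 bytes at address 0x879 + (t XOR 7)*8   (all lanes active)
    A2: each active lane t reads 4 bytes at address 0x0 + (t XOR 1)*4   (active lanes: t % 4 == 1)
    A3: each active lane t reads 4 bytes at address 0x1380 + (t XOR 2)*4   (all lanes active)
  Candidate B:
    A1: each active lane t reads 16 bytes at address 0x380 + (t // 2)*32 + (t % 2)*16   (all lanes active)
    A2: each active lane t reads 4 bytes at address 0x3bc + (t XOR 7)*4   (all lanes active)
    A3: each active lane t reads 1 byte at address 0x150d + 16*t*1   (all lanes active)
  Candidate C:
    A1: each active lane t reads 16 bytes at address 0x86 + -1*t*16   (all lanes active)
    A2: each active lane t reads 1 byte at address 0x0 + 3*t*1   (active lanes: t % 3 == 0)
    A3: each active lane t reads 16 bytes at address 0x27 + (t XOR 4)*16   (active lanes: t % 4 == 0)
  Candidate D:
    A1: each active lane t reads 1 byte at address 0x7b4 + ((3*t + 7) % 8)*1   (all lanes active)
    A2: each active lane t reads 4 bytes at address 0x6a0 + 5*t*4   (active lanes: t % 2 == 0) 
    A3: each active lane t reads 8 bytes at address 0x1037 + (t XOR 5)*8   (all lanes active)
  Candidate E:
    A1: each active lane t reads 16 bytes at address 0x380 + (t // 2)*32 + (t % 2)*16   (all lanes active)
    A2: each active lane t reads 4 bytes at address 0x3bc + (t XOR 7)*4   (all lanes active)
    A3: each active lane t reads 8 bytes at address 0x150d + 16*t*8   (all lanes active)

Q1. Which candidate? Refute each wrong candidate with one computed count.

A: A2 gives 1 transaction, not 2
C: A1 gives 3 transactions, not 2
D: A1 gives 1 transaction, not 2
E: A3 gives 8 transactions, not 2
B: all counts match (2,2,2)

Answer: B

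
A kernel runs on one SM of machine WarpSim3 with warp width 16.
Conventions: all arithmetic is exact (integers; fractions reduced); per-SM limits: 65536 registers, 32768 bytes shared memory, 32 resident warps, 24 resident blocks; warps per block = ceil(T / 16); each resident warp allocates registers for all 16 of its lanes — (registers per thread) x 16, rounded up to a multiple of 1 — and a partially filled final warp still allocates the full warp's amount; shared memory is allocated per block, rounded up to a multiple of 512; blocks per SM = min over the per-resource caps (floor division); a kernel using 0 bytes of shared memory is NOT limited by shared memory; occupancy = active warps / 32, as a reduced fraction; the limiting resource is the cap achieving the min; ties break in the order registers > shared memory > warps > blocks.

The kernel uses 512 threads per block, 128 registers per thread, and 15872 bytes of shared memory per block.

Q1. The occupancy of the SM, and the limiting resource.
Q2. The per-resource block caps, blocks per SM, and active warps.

Answer: occupancy 1, limited by registers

registers: 1 block
shared memory: 2 blocks
warps: 1 block
blocks: 24 blocks

Answer: 1 block, 32 active warps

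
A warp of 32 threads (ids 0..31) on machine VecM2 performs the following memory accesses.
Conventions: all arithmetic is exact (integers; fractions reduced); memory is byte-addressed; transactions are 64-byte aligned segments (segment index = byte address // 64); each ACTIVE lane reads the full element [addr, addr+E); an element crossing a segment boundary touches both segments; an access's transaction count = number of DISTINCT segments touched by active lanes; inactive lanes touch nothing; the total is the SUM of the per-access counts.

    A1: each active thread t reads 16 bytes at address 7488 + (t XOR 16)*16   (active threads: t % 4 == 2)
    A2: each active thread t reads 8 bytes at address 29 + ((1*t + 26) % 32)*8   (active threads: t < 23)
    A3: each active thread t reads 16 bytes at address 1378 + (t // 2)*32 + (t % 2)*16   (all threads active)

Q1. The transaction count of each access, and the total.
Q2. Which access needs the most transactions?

A1: 8 transactions
A2: 5 transactions
A3: 9 transactions

Answer: 8,5,9; total 22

Answer: A3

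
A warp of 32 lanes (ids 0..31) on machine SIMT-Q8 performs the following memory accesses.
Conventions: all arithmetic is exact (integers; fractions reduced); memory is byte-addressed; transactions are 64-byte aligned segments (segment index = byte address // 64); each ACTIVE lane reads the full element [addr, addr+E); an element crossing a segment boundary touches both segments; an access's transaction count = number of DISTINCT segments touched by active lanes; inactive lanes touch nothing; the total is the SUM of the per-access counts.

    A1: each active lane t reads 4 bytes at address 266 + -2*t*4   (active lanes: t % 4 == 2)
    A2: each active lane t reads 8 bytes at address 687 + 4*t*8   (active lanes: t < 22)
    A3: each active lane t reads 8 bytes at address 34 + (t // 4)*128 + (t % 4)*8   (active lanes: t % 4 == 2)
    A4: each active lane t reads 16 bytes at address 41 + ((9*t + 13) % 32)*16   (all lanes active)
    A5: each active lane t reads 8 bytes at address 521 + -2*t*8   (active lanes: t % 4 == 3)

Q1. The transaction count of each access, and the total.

A1: 4 transactions
A2: 12 transactions
A3: 8 transactions
A4: 9 transactions
A5: 8 transactions

Answer: 4,12,8,9,8; total 41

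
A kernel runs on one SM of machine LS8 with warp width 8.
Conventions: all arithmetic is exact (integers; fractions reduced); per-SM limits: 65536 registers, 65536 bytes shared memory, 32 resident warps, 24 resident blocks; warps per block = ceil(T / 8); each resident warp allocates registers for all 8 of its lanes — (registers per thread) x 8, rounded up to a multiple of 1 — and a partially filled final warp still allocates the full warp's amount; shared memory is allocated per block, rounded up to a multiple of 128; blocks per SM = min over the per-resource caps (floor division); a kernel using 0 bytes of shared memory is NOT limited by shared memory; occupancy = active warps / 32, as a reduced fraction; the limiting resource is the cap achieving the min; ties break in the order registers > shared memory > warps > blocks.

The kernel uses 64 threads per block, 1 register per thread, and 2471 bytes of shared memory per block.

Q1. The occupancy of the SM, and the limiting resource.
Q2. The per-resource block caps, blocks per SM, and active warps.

Answer: occupancy 1, limited by warps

registers: 1024 blocks
shared memory: 25 blocks
warps: 4 blocks
blocks: 24 blocks

Answer: 4 blocks, 32 active warps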